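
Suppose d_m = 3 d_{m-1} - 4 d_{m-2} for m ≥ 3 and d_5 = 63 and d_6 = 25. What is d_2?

Rearranging, d_{m-2} = (d_m - 3 d_{m-1}) / -4.
d_4 = (25 - 3*63) / -4 = -164/-4 = 41
d_3 = (63 - 3*41) / -4 = -60/-4 = 15
d_2 = (41 - 3*15) / -4 = -4/-4 = 1

1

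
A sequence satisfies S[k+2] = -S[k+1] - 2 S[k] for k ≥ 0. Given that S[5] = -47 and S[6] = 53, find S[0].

Rearranging, S[k-2] = (S[k] + S[k-1]) / -2.
S[4] = (53 + (-47)) / -2 = 6/-2 = -3
S[3] = (-47 + (-3)) / -2 = -50/-2 = 25
S[2] = (-3 + 25) / -2 = 22/-2 = -11
S[1] = (25 + (-11)) / -2 = 14/-2 = -7
S[0] = (-11 + (-7)) / -2 = -18/-2 = 9

9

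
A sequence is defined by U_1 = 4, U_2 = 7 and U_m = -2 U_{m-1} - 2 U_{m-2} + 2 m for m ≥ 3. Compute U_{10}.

96

U_3 = -2*7 - 2*4 + 6 = -16
U_4 = -2*(-16) - 2*7 + 8 = 26
U_5 = -2*26 - 2*(-16) + 10 = -10
U_6 = -2*(-10) - 2*26 + 12 = -20
U_7 = -2*(-20) - 2*(-10) + 14 = 74
U_8 = -2*74 - 2*(-20) + 16 = -92
U_9 = -2*(-92) - 2*74 + 18 = 54
U_{10} = -2*54 - 2*(-92) + 20 = 96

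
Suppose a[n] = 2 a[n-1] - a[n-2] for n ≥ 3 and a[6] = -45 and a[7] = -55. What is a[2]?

-5

Rearranging, a[n-2] = -(a[n] - 2 a[n-1]).
a[5] = -(-55 - 2·(-45)) = -35
a[4] = -(-45 - 2·(-35)) = -25
a[3] = -(-35 - 2·(-25)) = -15
a[2] = -(-25 - 2·(-15)) = -5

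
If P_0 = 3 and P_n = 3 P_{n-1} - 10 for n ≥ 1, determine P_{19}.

-2324522929

The fixed point is -10/(1 - 3) = 5, so P_n - 5 = 3(P_{n-1} - 5).
Hence P_n = -2·3^n + 5.
P_{19} = -2·3^{19} + 5 = -2·1162261467 + 5 = -2324522929.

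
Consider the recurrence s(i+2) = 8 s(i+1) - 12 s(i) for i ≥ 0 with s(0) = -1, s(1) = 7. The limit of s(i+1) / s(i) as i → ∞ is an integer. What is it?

The characteristic equation is r^2 - 8r + 12 = 0, which factors as (r - 6)(r - 2) = 0.
So the roots are 6 and 2. Since |6| > |2| and the coefficient of 6^i is non-zero, the ratio tends to 6.

6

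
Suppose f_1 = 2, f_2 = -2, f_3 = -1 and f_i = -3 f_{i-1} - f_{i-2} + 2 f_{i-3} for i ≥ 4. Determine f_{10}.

2005

f_4 = -3(-1) - (-2) + 2(2) = 9
f_5 = -3(9) - (-1) + 2(-2) = -30
f_6 = -3(-30) - 9 + 2(-1) = 79
f_7 = -3(79) - (-30) + 2(9) = -189
f_8 = -3(-189) - 79 + 2(-30) = 428
f_9 = -3(428) - (-189) + 2(79) = -937
f_{10} = -3(-937) - 428 + 2(-189) = 2005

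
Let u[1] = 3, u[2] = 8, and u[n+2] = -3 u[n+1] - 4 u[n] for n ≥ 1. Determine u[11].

u[3] = -3*8 - 4*3 = -36
u[4] = -3*(-36) - 4*8 = 76
u[5] = -3*76 - 4*(-36) = -84
u[6] = -3*(-84) - 4*76 = -52
u[7] = -3*(-52) - 4*(-84) = 492
u[8] = -3*492 - 4*(-52) = -1268
u[9] = -3*(-1268) - 4*492 = 1836
u[10] = -3*1836 - 4*(-1268) = -436
u[11] = -3*(-436) - 4*1836 = -6036

-6036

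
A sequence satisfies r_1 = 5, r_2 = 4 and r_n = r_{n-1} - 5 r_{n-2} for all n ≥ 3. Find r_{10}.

r_3 = 4 - 5*5 = -21
r_4 = (-21) - 5*4 = -41
r_5 = (-41) - 5*(-21) = 64
r_6 = 64 - 5*(-41) = 269
r_7 = 269 - 5*64 = -51
r_8 = (-51) - 5*269 = -1396
r_9 = (-1396) - 5*(-51) = -1141
r_{10} = (-1141) - 5*(-1396) = 5839

5839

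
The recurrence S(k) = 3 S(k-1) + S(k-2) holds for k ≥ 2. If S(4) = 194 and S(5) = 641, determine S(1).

8

Rearranging, S(k-2) = S(k) - 3 S(k-1).
S(3) = 641 - 3*194 = 59
S(2) = 194 - 3*59 = 17
S(1) = 59 - 3*17 = 8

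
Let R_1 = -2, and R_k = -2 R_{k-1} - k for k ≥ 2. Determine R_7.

-95

R_2 = -2·(-2) - 2 = 2
R_3 = -2·2 - 3 = -7
R_4 = -2·(-7) - 4 = 10
R_5 = -2·10 - 5 = -25
R_6 = -2·(-25) - 6 = 44
R_7 = -2·44 - 7 = -95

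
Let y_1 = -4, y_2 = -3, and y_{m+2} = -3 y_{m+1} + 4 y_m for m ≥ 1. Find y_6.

y_3 = -3*(-3) + 4*(-4) = -7
y_4 = -3*(-7) + 4*(-3) = 9
y_5 = -3*9 + 4*(-7) = -55
y_6 = -3*(-55) + 4*9 = 201

201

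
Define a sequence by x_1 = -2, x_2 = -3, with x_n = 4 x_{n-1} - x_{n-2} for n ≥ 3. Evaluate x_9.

-26770

x_3 = 4·(-3) - (-2) = -10
x_4 = 4·(-10) - (-3) = -37
x_5 = 4·(-37) - (-10) = -138
x_6 = 4·(-138) - (-37) = -515
x_7 = 4·(-515) - (-138) = -1922
x_8 = 4·(-1922) - (-515) = -7173
x_9 = 4·(-7173) - (-1922) = -26770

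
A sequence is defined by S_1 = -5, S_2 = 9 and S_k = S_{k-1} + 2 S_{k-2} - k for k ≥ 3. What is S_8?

S_3 = 9 + 2(-5) - 3 = -4
S_4 = (-4) + 2(9) - 4 = 10
S_5 = 10 + 2(-4) - 5 = -3
S_6 = (-3) + 2(10) - 6 = 11
S_7 = 11 + 2(-3) - 7 = -2
S_8 = (-2) + 2(11) - 8 = 12

12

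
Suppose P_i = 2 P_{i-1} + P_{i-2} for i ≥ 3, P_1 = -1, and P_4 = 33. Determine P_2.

7

Let P_2 = v.
P_3 = -1 + 2v
P_4 = -2 + 5v
So -2 + 5v = 33, giving v = 7.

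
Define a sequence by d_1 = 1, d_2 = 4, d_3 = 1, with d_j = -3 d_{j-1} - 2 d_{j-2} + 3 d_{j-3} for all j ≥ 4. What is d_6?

d_4 = -3(1) - 2(4) + 3(1) = -8
d_5 = -3(-8) - 2(1) + 3(4) = 34
d_6 = -3(34) - 2(-8) + 3(1) = -83

-83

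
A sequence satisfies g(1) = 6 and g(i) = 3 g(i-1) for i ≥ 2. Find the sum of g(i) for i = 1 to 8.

g(2) = 3·6 = 18
g(3) = 3·18 = 54
g(4) = 3·54 = 162
g(5) = 3·162 = 486
g(6) = 3·486 = 1458
g(7) = 3·1458 = 4374
g(8) = 3·4374 = 13122
Sum = 6 + 18 + 54 + 162 + 486 + 1458 + 4374 + 13122 = 19680

19680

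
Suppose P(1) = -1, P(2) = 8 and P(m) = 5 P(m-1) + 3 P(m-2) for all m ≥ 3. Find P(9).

P(3) = 5*8 + 3*(-1) = 37
P(4) = 5*37 + 3*8 = 209
P(5) = 5*209 + 3*37 = 1156
P(6) = 5*1156 + 3*209 = 6407
P(7) = 5*6407 + 3*1156 = 35503
P(8) = 5*35503 + 3*6407 = 196736
P(9) = 5*196736 + 3*35503 = 1090189

1090189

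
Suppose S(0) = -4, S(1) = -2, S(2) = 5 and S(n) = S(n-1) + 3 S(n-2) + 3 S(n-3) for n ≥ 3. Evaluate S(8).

-496

S(3) = 5 + 3(-2) + 3(-4) = -13
S(4) = (-13) + 3(5) + 3(-2) = -4
S(5) = (-4) + 3(-13) + 3(5) = -28
S(6) = (-28) + 3(-4) + 3(-13) = -79
S(7) = (-79) + 3(-28) + 3(-4) = -175
S(8) = (-175) + 3(-79) + 3(-28) = -496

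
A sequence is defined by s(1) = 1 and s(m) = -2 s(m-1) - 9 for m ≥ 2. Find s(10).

-2051

s(2) = -2*1 - 9 = -11
s(3) = -2*(-11) - 9 = 13
s(4) = -2*13 - 9 = -35
s(5) = -2*(-35) - 9 = 61
s(6) = -2*61 - 9 = -131
s(7) = -2*(-131) - 9 = 253
s(8) = -2*253 - 9 = -515
s(9) = -2*(-515) - 9 = 1021
s(10) = -2*1021 - 9 = -2051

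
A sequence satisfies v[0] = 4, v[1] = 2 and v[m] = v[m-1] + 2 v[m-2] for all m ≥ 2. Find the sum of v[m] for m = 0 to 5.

v[2] = 2 + 2(4) = 10
v[3] = 10 + 2(2) = 14
v[4] = 14 + 2(10) = 34
v[5] = 34 + 2(14) = 62
Sum = 4 + 2 + 10 + 14 + 34 + 62 = 126

126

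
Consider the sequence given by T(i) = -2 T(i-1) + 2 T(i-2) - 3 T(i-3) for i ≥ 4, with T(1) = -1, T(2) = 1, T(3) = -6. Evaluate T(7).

-449

T(4) = -2(-6) + 2(1) - 3(-1) = 17
T(5) = -2(17) + 2(-6) - 3(1) = -49
T(6) = -2(-49) + 2(17) - 3(-6) = 150
T(7) = -2(150) + 2(-49) - 3(17) = -449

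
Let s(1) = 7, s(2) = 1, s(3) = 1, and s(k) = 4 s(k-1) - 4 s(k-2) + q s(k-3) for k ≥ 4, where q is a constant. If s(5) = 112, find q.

4

s(4) = 7q
s(5) = -4 + 29q
So -4 + 29q = 112, giving q = 4.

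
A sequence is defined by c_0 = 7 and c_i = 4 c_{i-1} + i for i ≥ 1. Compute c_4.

c_1 = 4·7 + 1 = 29
c_2 = 4·29 + 2 = 118
c_3 = 4·118 + 3 = 475
c_4 = 4·475 + 4 = 1904

1904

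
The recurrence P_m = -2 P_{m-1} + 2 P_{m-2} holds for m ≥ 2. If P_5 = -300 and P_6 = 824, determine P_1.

Rearranging, P_{m-2} = (P_m + 2 P_{m-1}) / 2.
P_4 = (824 + 2·(-300)) / 2 = 224/2 = 112
P_3 = (-300 + 2·112) / 2 = -76/2 = -38
P_2 = (112 + 2·(-38)) / 2 = 36/2 = 18
P_1 = (-38 + 2·18) / 2 = -2/2 = -1

-1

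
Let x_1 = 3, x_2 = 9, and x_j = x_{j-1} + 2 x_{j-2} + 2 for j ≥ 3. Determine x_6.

x_3 = 9 + 2·3 + 2 = 17
x_4 = 17 + 2·9 + 2 = 37
x_5 = 37 + 2·17 + 2 = 73
x_6 = 73 + 2·37 + 2 = 149

149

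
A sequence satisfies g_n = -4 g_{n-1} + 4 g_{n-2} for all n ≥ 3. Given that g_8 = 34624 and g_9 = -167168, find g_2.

Rearranging, g_{n-2} = (g_n + 4 g_{n-1}) / 4.
g_7 = (-167168 + 4*34624) / 4 = -28672/4 = -7168
g_6 = (34624 + 4*(-7168)) / 4 = 5952/4 = 1488
g_5 = (-7168 + 4*1488) / 4 = -1216/4 = -304
g_4 = (1488 + 4*(-304)) / 4 = 272/4 = 68
g_3 = (-304 + 4*68) / 4 = -32/4 = -8
g_2 = (68 + 4*(-8)) / 4 = 36/4 = 9

9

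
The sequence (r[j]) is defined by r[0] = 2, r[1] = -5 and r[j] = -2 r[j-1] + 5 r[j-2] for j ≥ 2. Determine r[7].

r[2] = -2(-5) + 5(2) = 20
r[3] = -2(20) + 5(-5) = -65
r[4] = -2(-65) + 5(20) = 230
r[5] = -2(230) + 5(-65) = -785
r[6] = -2(-785) + 5(230) = 2720
r[7] = -2(2720) + 5(-785) = -9365

-9365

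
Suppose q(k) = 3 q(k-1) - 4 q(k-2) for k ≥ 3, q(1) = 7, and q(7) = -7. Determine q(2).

Let q(2) = v.
q(3) = -28 + 3v
q(4) = -84 + 5v
q(5) = -140 + 3v
q(6) = -84 - 11v
q(7) = 308 - 45v
So 308 - 45v = -7, giving v = 7.

7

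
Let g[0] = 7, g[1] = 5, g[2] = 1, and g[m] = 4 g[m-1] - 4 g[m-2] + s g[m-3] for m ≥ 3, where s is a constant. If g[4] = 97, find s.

g[3] = -16 + 7s
g[4] = -68 + 33s
So -68 + 33s = 97, giving s = 5.

5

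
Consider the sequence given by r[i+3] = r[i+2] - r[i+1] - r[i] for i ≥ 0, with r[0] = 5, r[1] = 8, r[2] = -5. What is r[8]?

r[3] = (-5) - 8 - 5 = -18
r[4] = (-18) - (-5) - 8 = -21
r[5] = (-21) - (-18) - (-5) = 2
r[6] = 2 - (-21) - (-18) = 41
r[7] = 41 - 2 - (-21) = 60
r[8] = 60 - 41 - 2 = 17

17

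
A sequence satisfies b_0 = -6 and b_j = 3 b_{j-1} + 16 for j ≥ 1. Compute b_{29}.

The fixed point is 16/(1 - 3) = -8, so b_j + 8 = 3(b_{j-1} + 8).
Hence b_j = 2·3^j - 8.
b_{29} = 2·3^{29} - 8 = 2·68630377364883 - 8 = 137260754729758.

137260754729758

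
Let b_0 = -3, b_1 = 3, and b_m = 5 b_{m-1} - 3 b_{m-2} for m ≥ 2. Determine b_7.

38559

b_2 = 5*3 - 3*(-3) = 24
b_3 = 5*24 - 3*3 = 111
b_4 = 5*111 - 3*24 = 483
b_5 = 5*483 - 3*111 = 2082
b_6 = 5*2082 - 3*483 = 8961
b_7 = 5*8961 - 3*2082 = 38559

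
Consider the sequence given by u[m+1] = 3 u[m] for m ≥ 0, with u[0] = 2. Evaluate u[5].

u[1] = 3(2) = 6
u[2] = 3(6) = 18
u[3] = 3(18) = 54
u[4] = 3(54) = 162
u[5] = 3(162) = 486

486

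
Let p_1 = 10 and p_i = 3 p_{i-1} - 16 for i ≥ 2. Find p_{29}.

45753584909930

The fixed point is -16/(1 - 3) = 8, so p_i - 8 = 3(p_{i-1} - 8).
Hence p_i = 2·3^{i-1} + 8.
p_{29} = 2·3^{28} + 8 = 2·22876792454961 + 8 = 45753584909930.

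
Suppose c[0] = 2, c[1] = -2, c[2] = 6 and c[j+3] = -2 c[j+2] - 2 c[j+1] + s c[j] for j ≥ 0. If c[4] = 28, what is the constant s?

-4

c[3] = -8 + 2s
c[4] = 4 - 6s
So 4 - 6s = 28, giving s = -4.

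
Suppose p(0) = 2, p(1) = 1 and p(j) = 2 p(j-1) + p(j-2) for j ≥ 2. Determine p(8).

p(2) = 2*1 + 2 = 4
p(3) = 2*4 + 1 = 9
p(4) = 2*9 + 4 = 22
p(5) = 2*22 + 9 = 53
p(6) = 2*53 + 22 = 128
p(7) = 2*128 + 53 = 309
p(8) = 2*309 + 128 = 746

746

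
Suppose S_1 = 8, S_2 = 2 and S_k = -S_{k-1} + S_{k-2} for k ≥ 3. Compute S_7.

S_3 = -2 + 8 = 6
S_4 = -6 + 2 = -4
S_5 = -(-4) + 6 = 10
S_6 = -10 + (-4) = -14
S_7 = -(-14) + 10 = 24

24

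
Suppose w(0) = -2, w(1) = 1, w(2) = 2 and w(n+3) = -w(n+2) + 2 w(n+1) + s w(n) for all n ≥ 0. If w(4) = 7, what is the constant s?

1

w(3) = -2s
w(4) = 4 + 3s
So 4 + 3s = 7, giving s = 1.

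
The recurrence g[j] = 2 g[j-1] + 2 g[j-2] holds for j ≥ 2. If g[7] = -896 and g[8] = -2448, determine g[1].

Rearranging, g[j-2] = (g[j] - 2 g[j-1]) / 2.
g[6] = (-2448 - 2*(-896)) / 2 = -656/2 = -328
g[5] = (-896 - 2*(-328)) / 2 = -240/2 = -120
g[4] = (-328 - 2*(-120)) / 2 = -88/2 = -44
g[3] = (-120 - 2*(-44)) / 2 = -32/2 = -16
g[2] = (-44 - 2*(-16)) / 2 = -12/2 = -6
g[1] = (-16 - 2*(-6)) / 2 = -4/2 = -2

-2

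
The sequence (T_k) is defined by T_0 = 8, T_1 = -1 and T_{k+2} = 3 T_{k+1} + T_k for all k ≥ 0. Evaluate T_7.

1691

T_2 = 3(-1) + 8 = 5
T_3 = 3(5) + (-1) = 14
T_4 = 3(14) + 5 = 47
T_5 = 3(47) + 14 = 155
T_6 = 3(155) + 47 = 512
T_7 = 3(512) + 155 = 1691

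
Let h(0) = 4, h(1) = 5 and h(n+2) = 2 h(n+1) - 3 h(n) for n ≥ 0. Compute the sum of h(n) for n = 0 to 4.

-44

h(2) = 2(5) - 3(4) = -2
h(3) = 2(-2) - 3(5) = -19
h(4) = 2(-19) - 3(-2) = -32
Sum = 4 + 5 + (-2) + (-19) + (-32) = -44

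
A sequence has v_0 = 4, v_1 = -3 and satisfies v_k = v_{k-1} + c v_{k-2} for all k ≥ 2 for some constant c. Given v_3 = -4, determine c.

-1

v_2 = -3 + 4c
v_3 = -3 + c
So -3 + c = -4, giving c = -1.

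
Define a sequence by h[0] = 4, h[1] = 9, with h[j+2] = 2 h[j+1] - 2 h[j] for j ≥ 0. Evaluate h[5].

h[2] = 2(9) - 2(4) = 10
h[3] = 2(10) - 2(9) = 2
h[4] = 2(2) - 2(10) = -16
h[5] = 2(-16) - 2(2) = -36

-36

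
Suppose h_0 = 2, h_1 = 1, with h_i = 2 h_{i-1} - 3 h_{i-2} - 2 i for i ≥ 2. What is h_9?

-391

h_2 = 2*1 - 3*2 - 4 = -8
h_3 = 2*(-8) - 3*1 - 6 = -25
h_4 = 2*(-25) - 3*(-8) - 8 = -34
h_5 = 2*(-34) - 3*(-25) - 10 = -3
h_6 = 2*(-3) - 3*(-34) - 12 = 84
h_7 = 2*84 - 3*(-3) - 14 = 163
h_8 = 2*163 - 3*84 - 16 = 58
h_9 = 2*58 - 3*163 - 18 = -391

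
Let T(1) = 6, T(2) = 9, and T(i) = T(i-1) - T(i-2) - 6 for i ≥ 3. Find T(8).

9

T(3) = 9 - 6 - 6 = -3
T(4) = (-3) - 9 - 6 = -18
T(5) = (-18) - (-3) - 6 = -21
T(6) = (-21) - (-18) - 6 = -9
T(7) = (-9) - (-21) - 6 = 6
T(8) = 6 - (-9) - 6 = 9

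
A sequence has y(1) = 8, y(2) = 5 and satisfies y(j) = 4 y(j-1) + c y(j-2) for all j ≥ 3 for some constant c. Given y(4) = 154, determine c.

y(3) = 20 + 8c
y(4) = 80 + 37c
So 80 + 37c = 154, giving c = 2.

2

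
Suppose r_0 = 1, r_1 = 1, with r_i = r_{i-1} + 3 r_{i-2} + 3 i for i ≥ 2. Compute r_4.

64

r_2 = 1 + 3*1 + 6 = 10
r_3 = 10 + 3*1 + 9 = 22
r_4 = 22 + 3*10 + 12 = 64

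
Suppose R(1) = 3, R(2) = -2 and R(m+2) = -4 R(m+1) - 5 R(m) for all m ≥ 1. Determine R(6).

278

R(3) = -4·(-2) - 5·3 = -7
R(4) = -4·(-7) - 5·(-2) = 38
R(5) = -4·38 - 5·(-7) = -117
R(6) = -4·(-117) - 5·38 = 278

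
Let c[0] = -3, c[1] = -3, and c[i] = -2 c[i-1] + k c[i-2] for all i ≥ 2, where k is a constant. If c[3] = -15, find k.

-1

c[2] = 6 - 3k
c[3] = -12 + 3k
So -12 + 3k = -15, giving k = -1.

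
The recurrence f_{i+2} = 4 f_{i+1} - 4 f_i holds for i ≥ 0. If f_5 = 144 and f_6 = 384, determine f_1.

Rearranging, f_{i-2} = (f_i - 4 f_{i-1}) / -4.
f_4 = (384 - 4·144) / -4 = -192/-4 = 48
f_3 = (144 - 4·48) / -4 = -48/-4 = 12
f_2 = (48 - 4·12) / -4 = 0/-4 = 0
f_1 = (12 - 4·0) / -4 = 12/-4 = -3

-3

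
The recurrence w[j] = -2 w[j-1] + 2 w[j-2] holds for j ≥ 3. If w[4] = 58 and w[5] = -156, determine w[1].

-1

Rearranging, w[j-2] = (w[j] + 2 w[j-1]) / 2.
w[3] = (-156 + 2*58) / 2 = -40/2 = -20
w[2] = (58 + 2*(-20)) / 2 = 18/2 = 9
w[1] = (-20 + 2*9) / 2 = -2/2 = -1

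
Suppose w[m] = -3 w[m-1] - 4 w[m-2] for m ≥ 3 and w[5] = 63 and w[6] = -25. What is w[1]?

Rearranging, w[m-2] = (w[m] + 3 w[m-1]) / -4.
w[4] = (-25 + 3·63) / -4 = 164/-4 = -41
w[3] = (63 + 3·(-41)) / -4 = -60/-4 = 15
w[2] = (-41 + 3·15) / -4 = 4/-4 = -1
w[1] = (15 + 3·(-1)) / -4 = 12/-4 = -3

-3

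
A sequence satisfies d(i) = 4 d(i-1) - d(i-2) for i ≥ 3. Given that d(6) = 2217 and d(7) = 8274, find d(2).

9

Rearranging, d(i-2) = -(d(i) - 4 d(i-1)).
d(5) = -(8274 - 4*2217) = 594
d(4) = -(2217 - 4*594) = 159
d(3) = -(594 - 4*159) = 42
d(2) = -(159 - 4*42) = 9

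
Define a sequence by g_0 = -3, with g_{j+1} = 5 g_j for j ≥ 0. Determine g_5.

g_1 = 5·(-3) = -15
g_2 = 5·(-15) = -75
g_3 = 5·(-75) = -375
g_4 = 5·(-375) = -1875
g_5 = 5·(-1875) = -9375

-9375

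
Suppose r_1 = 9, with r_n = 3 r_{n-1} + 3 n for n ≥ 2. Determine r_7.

9282

r_2 = 3(9) + 6 = 33
r_3 = 3(33) + 9 = 108
r_4 = 3(108) + 12 = 336
r_5 = 3(336) + 15 = 1023
r_6 = 3(1023) + 18 = 3087
r_7 = 3(3087) + 21 = 9282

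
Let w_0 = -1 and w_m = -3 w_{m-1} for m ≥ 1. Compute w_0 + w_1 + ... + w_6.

-547

w_1 = -3*(-1) = 3
w_2 = -3*3 = -9
w_3 = -3*(-9) = 27
w_4 = -3*27 = -81
w_5 = -3*(-81) = 243
w_6 = -3*243 = -729
Sum = (-1) + 3 + (-9) + 27 + (-81) + 243 + (-729) = -547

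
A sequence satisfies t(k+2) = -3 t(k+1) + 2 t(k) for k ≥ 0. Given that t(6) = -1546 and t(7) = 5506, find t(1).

Rearranging, t(k-2) = (t(k) + 3 t(k-1)) / 2.
t(5) = (5506 + 3*(-1546)) / 2 = 868/2 = 434
t(4) = (-1546 + 3*434) / 2 = -244/2 = -122
t(3) = (434 + 3*(-122)) / 2 = 68/2 = 34
t(2) = (-122 + 3*34) / 2 = -20/2 = -10
t(1) = (34 + 3*(-10)) / 2 = 4/2 = 2

2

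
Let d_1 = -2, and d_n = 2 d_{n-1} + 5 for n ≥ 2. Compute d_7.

d_2 = 2·(-2) + 5 = 1
d_3 = 2·1 + 5 = 7
d_4 = 2·7 + 5 = 19
d_5 = 2·19 + 5 = 43
d_6 = 2·43 + 5 = 91
d_7 = 2·91 + 5 = 187

187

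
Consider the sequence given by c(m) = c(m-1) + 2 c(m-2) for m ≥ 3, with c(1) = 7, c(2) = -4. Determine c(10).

c(3) = (-4) + 2*7 = 10
c(4) = 10 + 2*(-4) = 2
c(5) = 2 + 2*10 = 22
c(6) = 22 + 2*2 = 26
c(7) = 26 + 2*22 = 70
c(8) = 70 + 2*26 = 122
c(9) = 122 + 2*70 = 262
c(10) = 262 + 2*122 = 506

506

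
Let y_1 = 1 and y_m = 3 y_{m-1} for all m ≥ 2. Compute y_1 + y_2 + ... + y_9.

y_2 = 3·1 = 3
y_3 = 3·3 = 9
y_4 = 3·9 = 27
y_5 = 3·27 = 81
y_6 = 3·81 = 243
y_7 = 3·243 = 729
y_8 = 3·729 = 2187
y_9 = 3·2187 = 6561
Sum = 1 + 3 + 9 + 27 + 81 + 243 + 729 + 2187 + 6561 = 9841

9841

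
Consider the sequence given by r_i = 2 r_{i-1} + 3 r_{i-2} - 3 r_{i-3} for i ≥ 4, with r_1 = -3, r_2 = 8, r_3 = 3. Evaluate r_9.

r_4 = 2·3 + 3·8 - 3·(-3) = 39
r_5 = 2·39 + 3·3 - 3·8 = 63
r_6 = 2·63 + 3·39 - 3·3 = 234
r_7 = 2·234 + 3·63 - 3·39 = 540
r_8 = 2·540 + 3·234 - 3·63 = 1593
r_9 = 2·1593 + 3·540 - 3·234 = 4104

4104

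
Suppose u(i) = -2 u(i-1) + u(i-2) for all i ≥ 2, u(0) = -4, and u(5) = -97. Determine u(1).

-5

Let u(1) = y.
u(2) = -4 - 2y
u(3) = 8 + 5y
u(4) = -20 - 12y
u(5) = 48 + 29y
So 48 + 29y = -97, giving y = -5.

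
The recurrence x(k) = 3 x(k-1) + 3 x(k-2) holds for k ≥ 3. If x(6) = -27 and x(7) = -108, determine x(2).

3

Rearranging, x(k-2) = (x(k) - 3 x(k-1)) / 3.
x(5) = (-108 - 3(-27)) / 3 = -27/3 = -9
x(4) = (-27 - 3(-9)) / 3 = 0/3 = 0
x(3) = (-9 - 3(0)) / 3 = -9/3 = -3
x(2) = (0 - 3(-3)) / 3 = 9/3 = 3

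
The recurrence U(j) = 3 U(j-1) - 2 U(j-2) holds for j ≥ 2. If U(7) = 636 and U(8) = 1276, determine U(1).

6

Rearranging, U(j-2) = (U(j) - 3 U(j-1)) / -2.
U(6) = (1276 - 3(636)) / -2 = -632/-2 = 316
U(5) = (636 - 3(316)) / -2 = -312/-2 = 156
U(4) = (316 - 3(156)) / -2 = -152/-2 = 76
U(3) = (156 - 3(76)) / -2 = -72/-2 = 36
U(2) = (76 - 3(36)) / -2 = -32/-2 = 16
U(1) = (36 - 3(16)) / -2 = -12/-2 = 6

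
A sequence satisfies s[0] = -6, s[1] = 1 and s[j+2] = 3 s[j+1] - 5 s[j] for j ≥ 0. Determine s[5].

-119

s[2] = 3(1) - 5(-6) = 33
s[3] = 3(33) - 5(1) = 94
s[4] = 3(94) - 5(33) = 117
s[5] = 3(117) - 5(94) = -119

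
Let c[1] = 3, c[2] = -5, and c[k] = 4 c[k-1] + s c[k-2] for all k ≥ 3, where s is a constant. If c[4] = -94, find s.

c[3] = -20 + 3s
c[4] = -80 + 7s
So -80 + 7s = -94, giving s = -2.

-2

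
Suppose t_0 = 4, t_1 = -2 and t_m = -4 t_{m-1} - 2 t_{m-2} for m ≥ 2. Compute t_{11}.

89152

t_2 = -4*(-2) - 2*4 = 0
t_3 = -4*0 - 2*(-2) = 4
t_4 = -4*4 - 2*0 = -16
t_5 = -4*(-16) - 2*4 = 56
t_6 = -4*56 - 2*(-16) = -192
t_7 = -4*(-192) - 2*56 = 656
t_8 = -4*656 - 2*(-192) = -2240
t_9 = -4*(-2240) - 2*656 = 7648
t_{10} = -4*7648 - 2*(-2240) = -26112
t_{11} = -4*(-26112) - 2*7648 = 89152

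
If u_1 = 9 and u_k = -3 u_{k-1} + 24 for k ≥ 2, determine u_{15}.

The fixed point is 24/(1 + 3) = 6, so u_k - 6 = -3(u_{k-1} - 6).
Hence u_k = 3·(-3)^{k-1} + 6.
u_{15} = 3·(-3)^{14} + 6 = 3·4782969 + 6 = 14348913.

14348913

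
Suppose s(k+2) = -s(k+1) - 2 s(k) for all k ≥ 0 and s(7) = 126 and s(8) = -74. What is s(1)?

8

Rearranging, s(k-2) = (s(k) + s(k-1)) / -2.
s(6) = (-74 + 126) / -2 = 52/-2 = -26
s(5) = (126 + (-26)) / -2 = 100/-2 = -50
s(4) = (-26 + (-50)) / -2 = -76/-2 = 38
s(3) = (-50 + 38) / -2 = -12/-2 = 6
s(2) = (38 + 6) / -2 = 44/-2 = -22
s(1) = (6 + (-22)) / -2 = -16/-2 = 8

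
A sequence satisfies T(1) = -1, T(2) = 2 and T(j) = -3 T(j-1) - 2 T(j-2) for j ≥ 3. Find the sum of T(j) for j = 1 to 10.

T(3) = -3(2) - 2(-1) = -4
T(4) = -3(-4) - 2(2) = 8
T(5) = -3(8) - 2(-4) = -16
T(6) = -3(-16) - 2(8) = 32
T(7) = -3(32) - 2(-16) = -64
T(8) = -3(-64) - 2(32) = 128
T(9) = -3(128) - 2(-64) = -256
T(10) = -3(-256) - 2(128) = 512
Sum = (-1) + 2 + (-4) + 8 + (-16) + 32 + (-64) + 128 + (-256) + 512 = 341

341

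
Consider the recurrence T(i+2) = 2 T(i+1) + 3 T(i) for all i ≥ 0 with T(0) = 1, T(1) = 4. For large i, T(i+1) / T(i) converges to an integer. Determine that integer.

The characteristic equation is r^2 - 2r - 3 = 0, which factors as (r - 3)(r + 1) = 0.
So the roots are 3 and -1. Since |3| > |-1| and the coefficient of 3^i is non-zero, the ratio tends to 3.

3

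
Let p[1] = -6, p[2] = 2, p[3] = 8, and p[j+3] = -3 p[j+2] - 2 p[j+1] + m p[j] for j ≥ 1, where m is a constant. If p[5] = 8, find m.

-3

p[4] = -28 - 6m
p[5] = 68 + 20m
So 68 + 20m = 8, giving m = -3.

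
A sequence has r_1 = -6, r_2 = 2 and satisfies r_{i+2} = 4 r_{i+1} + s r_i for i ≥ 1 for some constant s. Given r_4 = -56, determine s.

4

r_3 = 8 - 6s
r_4 = 32 - 22s
So 32 - 22s = -56, giving s = 4.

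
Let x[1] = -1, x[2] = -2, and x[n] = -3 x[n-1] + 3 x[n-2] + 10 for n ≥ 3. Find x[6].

x[3] = -3(-2) + 3(-1) + 10 = 13
x[4] = -3(13) + 3(-2) + 10 = -35
x[5] = -3(-35) + 3(13) + 10 = 154
x[6] = -3(154) + 3(-35) + 10 = -557

-557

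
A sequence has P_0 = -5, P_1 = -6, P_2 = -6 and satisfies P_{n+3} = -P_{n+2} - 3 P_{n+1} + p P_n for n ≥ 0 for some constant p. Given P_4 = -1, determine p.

P_3 = 24 - 5p
P_4 = -6 - p
So -6 - p = -1, giving p = -5.

-5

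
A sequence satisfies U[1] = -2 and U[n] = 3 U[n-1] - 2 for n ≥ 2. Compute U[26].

-2541865828328

The fixed point is -2/(1 - 3) = 1, so U[n] - 1 = 3(U[n-1] - 1).
Hence U[n] = -3·3^{n-1} + 1.
U[26] = -3·3^{25} + 1 = -3·847288609443 + 1 = -2541865828328.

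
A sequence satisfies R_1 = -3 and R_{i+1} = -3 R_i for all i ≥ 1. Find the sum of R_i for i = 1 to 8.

4920

R_2 = -3*(-3) = 9
R_3 = -3*9 = -27
R_4 = -3*(-27) = 81
R_5 = -3*81 = -243
R_6 = -3*(-243) = 729
R_7 = -3*729 = -2187
R_8 = -3*(-2187) = 6561
Sum = (-3) + 9 + (-27) + 81 + (-243) + 729 + (-2187) + 6561 = 4920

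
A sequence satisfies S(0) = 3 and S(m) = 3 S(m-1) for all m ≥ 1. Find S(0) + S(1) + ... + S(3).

S(1) = 3(3) = 9
S(2) = 3(9) = 27
S(3) = 3(27) = 81
Sum = 3 + 9 + 27 + 81 = 120

120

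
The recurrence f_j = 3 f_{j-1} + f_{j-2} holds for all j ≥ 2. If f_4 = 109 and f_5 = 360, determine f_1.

3

Rearranging, f_{j-2} = f_j - 3 f_{j-1}.
f_3 = 360 - 3(109) = 33
f_2 = 109 - 3(33) = 10
f_1 = 33 - 3(10) = 3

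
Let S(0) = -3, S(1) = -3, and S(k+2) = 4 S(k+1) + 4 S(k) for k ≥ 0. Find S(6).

S(2) = 4·(-3) + 4·(-3) = -24
S(3) = 4·(-24) + 4·(-3) = -108
S(4) = 4·(-108) + 4·(-24) = -528
S(5) = 4·(-528) + 4·(-108) = -2544
S(6) = 4·(-2544) + 4·(-528) = -12288

-12288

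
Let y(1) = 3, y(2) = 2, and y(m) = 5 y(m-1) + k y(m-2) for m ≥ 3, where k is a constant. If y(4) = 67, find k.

1

y(3) = 10 + 3k
y(4) = 50 + 17k
So 50 + 17k = 67, giving k = 1.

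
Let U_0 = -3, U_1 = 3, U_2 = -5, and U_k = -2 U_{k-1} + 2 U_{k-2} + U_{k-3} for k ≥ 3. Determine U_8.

U_3 = -2·(-5) + 2·3 + (-3) = 13
U_4 = -2·13 + 2·(-5) + 3 = -33
U_5 = -2·(-33) + 2·13 + (-5) = 87
U_6 = -2·87 + 2·(-33) + 13 = -227
U_7 = -2·(-227) + 2·87 + (-33) = 595
U_8 = -2·595 + 2·(-227) + 87 = -1557

-1557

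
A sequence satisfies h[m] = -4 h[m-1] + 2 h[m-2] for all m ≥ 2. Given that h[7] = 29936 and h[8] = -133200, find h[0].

-5

Rearranging, h[m-2] = (h[m] + 4 h[m-1]) / 2.
h[6] = (-133200 + 4·29936) / 2 = -13456/2 = -6728
h[5] = (29936 + 4·(-6728)) / 2 = 3024/2 = 1512
h[4] = (-6728 + 4·1512) / 2 = -680/2 = -340
h[3] = (1512 + 4·(-340)) / 2 = 152/2 = 76
h[2] = (-340 + 4·76) / 2 = -36/2 = -18
h[1] = (76 + 4·(-18)) / 2 = 4/2 = 2
h[0] = (-18 + 4·2) / 2 = -10/2 = -5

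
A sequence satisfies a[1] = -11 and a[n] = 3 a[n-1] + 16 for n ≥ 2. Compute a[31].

-617673396283955

The fixed point is 16/(1 - 3) = -8, so a[n] + 8 = 3(a[n-1] + 8).
Hence a[n] = -3·3^{n-1} - 8.
a[31] = -3·3^{30} - 8 = -3·205891132094649 - 8 = -617673396283955.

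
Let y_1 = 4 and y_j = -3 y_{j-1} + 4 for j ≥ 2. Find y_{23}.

The fixed point is 4/(1 + 3) = 1, so y_j - 1 = -3(y_{j-1} - 1).
Hence y_j = 3·(-3)^{j-1} + 1.
y_{23} = 3·(-3)^{22} + 1 = 3·31381059609 + 1 = 94143178828.

94143178828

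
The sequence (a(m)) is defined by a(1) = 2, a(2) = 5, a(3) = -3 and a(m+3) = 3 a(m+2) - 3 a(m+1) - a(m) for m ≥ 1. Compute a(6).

a(4) = 3·(-3) - 3·5 - 2 = -26
a(5) = 3·(-26) - 3·(-3) - 5 = -74
a(6) = 3·(-74) - 3·(-26) - (-3) = -141

-141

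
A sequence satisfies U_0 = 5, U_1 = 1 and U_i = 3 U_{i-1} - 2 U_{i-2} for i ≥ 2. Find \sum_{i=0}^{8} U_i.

-1963

U_2 = 3*1 - 2*5 = -7
U_3 = 3*(-7) - 2*1 = -23
U_4 = 3*(-23) - 2*(-7) = -55
U_5 = 3*(-55) - 2*(-23) = -119
U_6 = 3*(-119) - 2*(-55) = -247
U_7 = 3*(-247) - 2*(-119) = -503
U_8 = 3*(-503) - 2*(-247) = -1015
Sum = 5 + 1 + (-7) + (-23) + (-55) + (-119) + (-247) + (-503) + (-1015) = -1963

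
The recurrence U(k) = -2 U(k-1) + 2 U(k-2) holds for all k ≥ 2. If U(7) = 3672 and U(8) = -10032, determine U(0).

-3

Rearranging, U(k-2) = (U(k) + 2 U(k-1)) / 2.
U(6) = (-10032 + 2(3672)) / 2 = -2688/2 = -1344
U(5) = (3672 + 2(-1344)) / 2 = 984/2 = 492
U(4) = (-1344 + 2(492)) / 2 = -360/2 = -180
U(3) = (492 + 2(-180)) / 2 = 132/2 = 66
U(2) = (-180 + 2(66)) / 2 = -48/2 = -24
U(1) = (66 + 2(-24)) / 2 = 18/2 = 9
U(0) = (-24 + 2(9)) / 2 = -6/2 = -3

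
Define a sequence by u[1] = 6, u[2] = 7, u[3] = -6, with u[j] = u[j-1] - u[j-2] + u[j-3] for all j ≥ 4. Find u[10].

7

u[4] = (-6) - 7 + 6 = -7
u[5] = (-7) - (-6) + 7 = 6
u[6] = 6 - (-7) + (-6) = 7
u[7] = 7 - 6 + (-7) = -6
u[8] = (-6) - 7 + 6 = -7
u[9] = (-7) - (-6) + 7 = 6
u[10] = 6 - (-7) + (-6) = 7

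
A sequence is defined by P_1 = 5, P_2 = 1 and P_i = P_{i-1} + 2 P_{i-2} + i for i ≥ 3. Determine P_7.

P_3 = 1 + 2(5) + 3 = 14
P_4 = 14 + 2(1) + 4 = 20
P_5 = 20 + 2(14) + 5 = 53
P_6 = 53 + 2(20) + 6 = 99
P_7 = 99 + 2(53) + 7 = 212

212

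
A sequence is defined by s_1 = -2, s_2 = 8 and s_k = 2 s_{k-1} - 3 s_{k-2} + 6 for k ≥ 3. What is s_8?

s_3 = 2·8 - 3·(-2) + 6 = 28
s_4 = 2·28 - 3·8 + 6 = 38
s_5 = 2·38 - 3·28 + 6 = -2
s_6 = 2·(-2) - 3·38 + 6 = -112
s_7 = 2·(-112) - 3·(-2) + 6 = -212
s_8 = 2·(-212) - 3·(-112) + 6 = -82

-82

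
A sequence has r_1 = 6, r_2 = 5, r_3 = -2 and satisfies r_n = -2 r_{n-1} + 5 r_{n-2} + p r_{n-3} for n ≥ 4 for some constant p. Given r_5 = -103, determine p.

r_4 = 29 + 6p
r_5 = -68 - 7p
So -68 - 7p = -103, giving p = 5.

5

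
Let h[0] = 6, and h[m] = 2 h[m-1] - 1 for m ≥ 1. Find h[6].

321

h[1] = 2*6 - 1 = 11
h[2] = 2*11 - 1 = 21
h[3] = 2*21 - 1 = 41
h[4] = 2*41 - 1 = 81
h[5] = 2*81 - 1 = 161
h[6] = 2*161 - 1 = 321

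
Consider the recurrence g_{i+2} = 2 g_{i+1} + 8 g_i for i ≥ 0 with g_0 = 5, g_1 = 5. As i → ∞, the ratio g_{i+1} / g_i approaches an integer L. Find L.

The characteristic equation is r^2 - 2r - 8 = 0, which factors as (r - 4)(r + 2) = 0.
So the roots are 4 and -2. Since |4| > |-2| and the coefficient of 4^i is non-zero, the ratio tends to 4.

4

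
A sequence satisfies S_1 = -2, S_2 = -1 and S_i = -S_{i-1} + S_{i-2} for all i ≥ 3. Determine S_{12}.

S_3 = -(-1) + (-2) = -1
S_4 = -(-1) + (-1) = 0
S_5 = -0 + (-1) = -1
S_6 = -(-1) + 0 = 1
S_7 = -1 + (-1) = -2
S_8 = -(-2) + 1 = 3
S_9 = -3 + (-2) = -5
S_{10} = -(-5) + 3 = 8
S_{11} = -8 + (-5) = -13
S_{12} = -(-13) + 8 = 21

21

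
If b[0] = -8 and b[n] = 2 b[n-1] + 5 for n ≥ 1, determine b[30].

-3221225477

The fixed point is 5/(1 - 2) = -5, so b[n] + 5 = 2(b[n-1] + 5).
Hence b[n] = -3·2^n - 5.
b[30] = -3·2^{30} - 5 = -3·1073741824 - 5 = -3221225477.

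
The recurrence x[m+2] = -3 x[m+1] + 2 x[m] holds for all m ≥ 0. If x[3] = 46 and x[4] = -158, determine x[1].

Rearranging, x[m-2] = (x[m] + 3 x[m-1]) / 2.
x[2] = (-158 + 3·46) / 2 = -20/2 = -10
x[1] = (46 + 3·(-10)) / 2 = 16/2 = 8

8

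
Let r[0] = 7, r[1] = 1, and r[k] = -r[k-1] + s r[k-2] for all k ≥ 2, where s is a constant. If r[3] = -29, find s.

r[2] = -1 + 7s
r[3] = 1 - 6s
So 1 - 6s = -29, giving s = 5.

5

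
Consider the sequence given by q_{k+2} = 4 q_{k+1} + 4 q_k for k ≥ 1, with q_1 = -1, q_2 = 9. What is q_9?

q_3 = 4*9 + 4*(-1) = 32
q_4 = 4*32 + 4*9 = 164
q_5 = 4*164 + 4*32 = 784
q_6 = 4*784 + 4*164 = 3792
q_7 = 4*3792 + 4*784 = 18304
q_8 = 4*18304 + 4*3792 = 88384
q_9 = 4*88384 + 4*18304 = 426752

426752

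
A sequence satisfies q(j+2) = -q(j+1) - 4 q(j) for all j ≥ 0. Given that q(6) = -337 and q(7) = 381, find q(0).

Rearranging, q(j-2) = (q(j) + q(j-1)) / -4.
q(5) = (381 + (-337)) / -4 = 44/-4 = -11
q(4) = (-337 + (-11)) / -4 = -348/-4 = 87
q(3) = (-11 + 87) / -4 = 76/-4 = -19
q(2) = (87 + (-19)) / -4 = 68/-4 = -17
q(1) = (-19 + (-17)) / -4 = -36/-4 = 9
q(0) = (-17 + 9) / -4 = -8/-4 = 2

2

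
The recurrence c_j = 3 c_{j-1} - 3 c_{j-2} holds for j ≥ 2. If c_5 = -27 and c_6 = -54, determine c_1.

3

Rearranging, c_{j-2} = (c_j - 3 c_{j-1}) / -3.
c_4 = (-54 - 3(-27)) / -3 = 27/-3 = -9
c_3 = (-27 - 3(-9)) / -3 = 0/-3 = 0
c_2 = (-9 - 3(0)) / -3 = -9/-3 = 3
c_1 = (0 - 3(3)) / -3 = -9/-3 = 3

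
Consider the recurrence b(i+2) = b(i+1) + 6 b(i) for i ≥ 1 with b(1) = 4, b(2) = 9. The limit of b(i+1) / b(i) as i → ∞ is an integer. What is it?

The characteristic equation is r^2 - r - 6 = 0, which factors as (r - 3)(r + 2) = 0.
So the roots are 3 and -2. Since |3| > |-2| and the coefficient of 3^i is non-zero, the ratio tends to 3.

3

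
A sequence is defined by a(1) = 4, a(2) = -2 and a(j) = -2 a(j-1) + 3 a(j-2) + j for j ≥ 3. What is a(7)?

a(3) = -2*(-2) + 3*4 + 3 = 19
a(4) = -2*19 + 3*(-2) + 4 = -40
a(5) = -2*(-40) + 3*19 + 5 = 142
a(6) = -2*142 + 3*(-40) + 6 = -398
a(7) = -2*(-398) + 3*142 + 7 = 1229

1229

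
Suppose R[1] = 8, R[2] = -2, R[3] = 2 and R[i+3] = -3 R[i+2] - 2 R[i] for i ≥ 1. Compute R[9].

7022

R[4] = -3(2) - 2(8) = -22
R[5] = -3(-22) - 2(-2) = 70
R[6] = -3(70) - 2(2) = -214
R[7] = -3(-214) - 2(-22) = 686
R[8] = -3(686) - 2(70) = -2198
R[9] = -3(-2198) - 2(-214) = 7022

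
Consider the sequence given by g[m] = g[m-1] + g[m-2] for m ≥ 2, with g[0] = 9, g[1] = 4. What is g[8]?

201

g[2] = 4 + 9 = 13
g[3] = 13 + 4 = 17
g[4] = 17 + 13 = 30
g[5] = 30 + 17 = 47
g[6] = 47 + 30 = 77
g[7] = 77 + 47 = 124
g[8] = 124 + 77 = 201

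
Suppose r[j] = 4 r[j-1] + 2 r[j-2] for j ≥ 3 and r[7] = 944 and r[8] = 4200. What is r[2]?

-3

Rearranging, r[j-2] = (r[j] - 4 r[j-1]) / 2.
r[6] = (4200 - 4·944) / 2 = 424/2 = 212
r[5] = (944 - 4·212) / 2 = 96/2 = 48
r[4] = (212 - 4·48) / 2 = 20/2 = 10
r[3] = (48 - 4·10) / 2 = 8/2 = 4
r[2] = (10 - 4·4) / 2 = -6/2 = -3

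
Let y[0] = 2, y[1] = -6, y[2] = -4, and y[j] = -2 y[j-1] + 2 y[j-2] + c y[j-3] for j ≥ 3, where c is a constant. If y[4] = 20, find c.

y[3] = -4 + 2c
y[4] = -10c
So -10c = 20, giving c = -2.

-2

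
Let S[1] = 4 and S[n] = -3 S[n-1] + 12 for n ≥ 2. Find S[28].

The fixed point is 12/(1 + 3) = 3, so S[n] - 3 = -3(S[n-1] - 3).
Hence S[n] = 1·(-3)^{n-1} + 3.
S[28] = 1·(-3)^{27} + 3 = 1·-7625597484987 + 3 = -7625597484984.

-7625597484984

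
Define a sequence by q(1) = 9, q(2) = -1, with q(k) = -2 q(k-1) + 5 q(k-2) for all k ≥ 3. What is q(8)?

q(3) = -2*(-1) + 5*9 = 47
q(4) = -2*47 + 5*(-1) = -99
q(5) = -2*(-99) + 5*47 = 433
q(6) = -2*433 + 5*(-99) = -1361
q(7) = -2*(-1361) + 5*433 = 4887
q(8) = -2*4887 + 5*(-1361) = -16579

-16579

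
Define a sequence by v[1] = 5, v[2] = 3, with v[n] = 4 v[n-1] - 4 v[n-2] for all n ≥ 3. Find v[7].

-1024

v[3] = 4*3 - 4*5 = -8
v[4] = 4*(-8) - 4*3 = -44
v[5] = 4*(-44) - 4*(-8) = -144
v[6] = 4*(-144) - 4*(-44) = -400
v[7] = 4*(-400) - 4*(-144) = -1024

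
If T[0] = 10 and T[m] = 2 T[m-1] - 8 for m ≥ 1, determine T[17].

The fixed point is -8/(1 - 2) = 8, so T[m] - 8 = 2(T[m-1] - 8).
Hence T[m] = 2·2^m + 8.
T[17] = 2·2^{17} + 8 = 2·131072 + 8 = 262152.

262152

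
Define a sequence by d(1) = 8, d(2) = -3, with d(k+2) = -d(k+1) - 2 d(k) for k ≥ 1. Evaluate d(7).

d(3) = -(-3) - 2*8 = -13
d(4) = -(-13) - 2*(-3) = 19
d(5) = -19 - 2*(-13) = 7
d(6) = -7 - 2*19 = -45
d(7) = -(-45) - 2*7 = 31

31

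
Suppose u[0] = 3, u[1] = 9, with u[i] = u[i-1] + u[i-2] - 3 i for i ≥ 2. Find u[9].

u[2] = 9 + 3 - 6 = 6
u[3] = 6 + 9 - 9 = 6
u[4] = 6 + 6 - 12 = 0
u[5] = 0 + 6 - 15 = -9
u[6] = (-9) + 0 - 18 = -27
u[7] = (-27) + (-9) - 21 = -57
u[8] = (-57) + (-27) - 24 = -108
u[9] = (-108) + (-57) - 27 = -192

-192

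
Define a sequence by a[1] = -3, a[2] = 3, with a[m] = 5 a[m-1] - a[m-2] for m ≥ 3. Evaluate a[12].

a[3] = 5(3) - (-3) = 18
a[4] = 5(18) - 3 = 87
a[5] = 5(87) - 18 = 417
a[6] = 5(417) - 87 = 1998
a[7] = 5(1998) - 417 = 9573
a[8] = 5(9573) - 1998 = 45867
a[9] = 5(45867) - 9573 = 219762
a[10] = 5(219762) - 45867 = 1052943
a[11] = 5(1052943) - 219762 = 5044953
a[12] = 5(5044953) - 1052943 = 24171822

24171822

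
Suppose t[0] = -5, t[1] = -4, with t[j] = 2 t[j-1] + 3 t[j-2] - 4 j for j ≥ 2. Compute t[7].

t[2] = 2(-4) + 3(-5) - 8 = -31
t[3] = 2(-31) + 3(-4) - 12 = -86
t[4] = 2(-86) + 3(-31) - 16 = -281
t[5] = 2(-281) + 3(-86) - 20 = -840
t[6] = 2(-840) + 3(-281) - 24 = -2547
t[7] = 2(-2547) + 3(-840) - 28 = -7642

-7642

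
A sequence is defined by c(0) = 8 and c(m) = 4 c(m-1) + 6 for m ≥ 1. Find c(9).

2621438

c(1) = 4·8 + 6 = 38
c(2) = 4·38 + 6 = 158
c(3) = 4·158 + 6 = 638
c(4) = 4·638 + 6 = 2558
c(5) = 4·2558 + 6 = 10238
c(6) = 4·10238 + 6 = 40958
c(7) = 4·40958 + 6 = 163838
c(8) = 4·163838 + 6 = 655358
c(9) = 4·655358 + 6 = 2621438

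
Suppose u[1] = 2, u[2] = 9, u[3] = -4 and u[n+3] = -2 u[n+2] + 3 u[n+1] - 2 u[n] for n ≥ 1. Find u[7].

-908

u[4] = -2(-4) + 3(9) - 2(2) = 31
u[5] = -2(31) + 3(-4) - 2(9) = -92
u[6] = -2(-92) + 3(31) - 2(-4) = 285
u[7] = -2(285) + 3(-92) - 2(31) = -908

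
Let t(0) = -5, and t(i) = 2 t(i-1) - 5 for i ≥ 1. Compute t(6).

-635

t(1) = 2(-5) - 5 = -15
t(2) = 2(-15) - 5 = -35
t(3) = 2(-35) - 5 = -75
t(4) = 2(-75) - 5 = -155
t(5) = 2(-155) - 5 = -315
t(6) = 2(-315) - 5 = -635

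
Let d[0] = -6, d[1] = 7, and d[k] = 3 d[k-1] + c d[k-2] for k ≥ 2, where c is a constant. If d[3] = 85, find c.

d[2] = 21 - 6c
d[3] = 63 - 11c
So 63 - 11c = 85, giving c = -2.

-2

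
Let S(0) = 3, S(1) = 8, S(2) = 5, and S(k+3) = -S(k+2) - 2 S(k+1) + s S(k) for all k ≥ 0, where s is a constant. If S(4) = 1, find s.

-2

S(3) = -21 + 3s
S(4) = 11 + 5s
So 11 + 5s = 1, giving s = -2.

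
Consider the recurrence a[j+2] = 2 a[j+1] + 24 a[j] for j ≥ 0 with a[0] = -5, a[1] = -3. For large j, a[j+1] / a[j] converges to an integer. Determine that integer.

6

The characteristic equation is r^2 - 2r - 24 = 0, which factors as (r - 6)(r + 4) = 0.
So the roots are 6 and -4. Since |6| > |-4| and the coefficient of 6^j is non-zero, the ratio tends to 6.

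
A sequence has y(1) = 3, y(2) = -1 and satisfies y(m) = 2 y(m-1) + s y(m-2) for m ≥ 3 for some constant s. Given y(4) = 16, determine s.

4

y(3) = -2 + 3s
y(4) = -4 + 5s
So -4 + 5s = 16, giving s = 4.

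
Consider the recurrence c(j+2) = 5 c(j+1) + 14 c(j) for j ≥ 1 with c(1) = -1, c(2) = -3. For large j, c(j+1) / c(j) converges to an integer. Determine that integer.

7

The characteristic equation is r^2 - 5r - 14 = 0, which factors as (r - 7)(r + 2) = 0.
So the roots are 7 and -2. Since |7| > |-2| and the coefficient of 7^j is non-zero, the ratio tends to 7.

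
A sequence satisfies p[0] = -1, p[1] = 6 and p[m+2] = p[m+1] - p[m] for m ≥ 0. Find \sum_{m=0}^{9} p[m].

p[2] = 6 - (-1) = 7
p[3] = 7 - 6 = 1
p[4] = 1 - 7 = -6
p[5] = (-6) - 1 = -7
p[6] = (-7) - (-6) = -1
p[7] = (-1) - (-7) = 6
p[8] = 6 - (-1) = 7
p[9] = 7 - 6 = 1
Sum = (-1) + 6 + 7 + 1 + (-6) + (-7) + (-1) + 6 + 7 + 1 = 13

13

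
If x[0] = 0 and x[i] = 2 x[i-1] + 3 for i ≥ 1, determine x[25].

100663293

The fixed point is 3/(1 - 2) = -3, so x[i] + 3 = 2(x[i-1] + 3).
Hence x[i] = 3·2^i - 3.
x[25] = 3·2^{25} - 3 = 3·33554432 - 3 = 100663293.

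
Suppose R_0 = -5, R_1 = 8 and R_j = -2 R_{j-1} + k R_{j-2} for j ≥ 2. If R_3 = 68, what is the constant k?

2

R_2 = -16 - 5k
R_3 = 32 + 18k
So 32 + 18k = 68, giving k = 2.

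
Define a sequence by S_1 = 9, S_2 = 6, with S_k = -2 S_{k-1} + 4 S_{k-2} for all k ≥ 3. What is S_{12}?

S_3 = -2(6) + 4(9) = 24
S_4 = -2(24) + 4(6) = -24
S_5 = -2(-24) + 4(24) = 144
S_6 = -2(144) + 4(-24) = -384
S_7 = -2(-384) + 4(144) = 1344
S_8 = -2(1344) + 4(-384) = -4224
S_9 = -2(-4224) + 4(1344) = 13824
S_{10} = -2(13824) + 4(-4224) = -44544
S_{11} = -2(-44544) + 4(13824) = 144384
S_{12} = -2(144384) + 4(-44544) = -466944

-466944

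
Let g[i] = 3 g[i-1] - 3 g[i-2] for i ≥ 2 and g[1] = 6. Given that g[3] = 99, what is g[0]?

-7

Let g[0] = y.
g[2] = 18 - 3y
g[3] = 36 - 9y
So 36 - 9y = 99, giving y = -7.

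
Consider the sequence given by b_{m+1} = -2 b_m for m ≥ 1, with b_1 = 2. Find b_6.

b_2 = -2(2) = -4
b_3 = -2(-4) = 8
b_4 = -2(8) = -16
b_5 = -2(-16) = 32
b_6 = -2(32) = -64

-64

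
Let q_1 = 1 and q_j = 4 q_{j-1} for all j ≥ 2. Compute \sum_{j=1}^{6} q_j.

1365

q_2 = 4·1 = 4
q_3 = 4·4 = 16
q_4 = 4·16 = 64
q_5 = 4·64 = 256
q_6 = 4·256 = 1024
Sum = 1 + 4 + 16 + 64 + 256 + 1024 = 1365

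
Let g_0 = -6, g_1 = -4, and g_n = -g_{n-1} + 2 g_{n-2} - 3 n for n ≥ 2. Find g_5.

g_2 = -(-4) + 2·(-6) - 6 = -14
g_3 = -(-14) + 2·(-4) - 9 = -3
g_4 = -(-3) + 2·(-14) - 12 = -37
g_5 = -(-37) + 2·(-3) - 15 = 16

16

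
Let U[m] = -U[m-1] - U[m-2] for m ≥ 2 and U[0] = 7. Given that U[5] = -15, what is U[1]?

Let U[1] = w.
U[2] = -7 - w
U[3] = 7
U[4] = w
U[5] = -7 - w
So -7 - w = -15, giving w = 8.

8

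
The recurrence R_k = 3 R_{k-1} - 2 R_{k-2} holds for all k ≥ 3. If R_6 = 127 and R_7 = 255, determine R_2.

7

Rearranging, R_{k-2} = (R_k - 3 R_{k-1}) / -2.
R_5 = (255 - 3*127) / -2 = -126/-2 = 63
R_4 = (127 - 3*63) / -2 = -62/-2 = 31
R_3 = (63 - 3*31) / -2 = -30/-2 = 15
R_2 = (31 - 3*15) / -2 = -14/-2 = 7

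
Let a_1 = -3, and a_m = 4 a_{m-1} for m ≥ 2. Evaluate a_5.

a_2 = 4(-3) = -12
a_3 = 4(-12) = -48
a_4 = 4(-48) = -192
a_5 = 4(-192) = -768

-768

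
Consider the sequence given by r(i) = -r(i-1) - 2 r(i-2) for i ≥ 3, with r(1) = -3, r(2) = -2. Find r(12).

r(3) = -(-2) - 2·(-3) = 8
r(4) = -8 - 2·(-2) = -4
r(5) = -(-4) - 2·8 = -12
r(6) = -(-12) - 2·(-4) = 20
r(7) = -20 - 2·(-12) = 4
r(8) = -4 - 2·20 = -44
r(9) = -(-44) - 2·4 = 36
r(10) = -36 - 2·(-44) = 52
r(11) = -52 - 2·36 = -124
r(12) = -(-124) - 2·52 = 20

20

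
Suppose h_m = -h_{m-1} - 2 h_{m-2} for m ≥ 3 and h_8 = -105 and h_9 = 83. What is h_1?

Rearranging, h_{m-2} = (h_m + h_{m-1}) / -2.
h_7 = (83 + (-105)) / -2 = -22/-2 = 11
h_6 = (-105 + 11) / -2 = -94/-2 = 47
h_5 = (11 + 47) / -2 = 58/-2 = -29
h_4 = (47 + (-29)) / -2 = 18/-2 = -9
h_3 = (-29 + (-9)) / -2 = -38/-2 = 19
h_2 = (-9 + 19) / -2 = 10/-2 = -5
h_1 = (19 + (-5)) / -2 = 14/-2 = -7

-7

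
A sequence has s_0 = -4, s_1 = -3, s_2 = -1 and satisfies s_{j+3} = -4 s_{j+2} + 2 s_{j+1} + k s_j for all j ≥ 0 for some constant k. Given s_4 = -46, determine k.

s_3 = -2 - 4k
s_4 = 6 + 13k
So 6 + 13k = -46, giving k = -4.

-4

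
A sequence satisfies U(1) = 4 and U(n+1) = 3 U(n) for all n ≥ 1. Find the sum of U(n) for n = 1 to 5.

484

U(2) = 3(4) = 12
U(3) = 3(12) = 36
U(4) = 3(36) = 108
U(5) = 3(108) = 324
Sum = 4 + 12 + 36 + 108 + 324 = 484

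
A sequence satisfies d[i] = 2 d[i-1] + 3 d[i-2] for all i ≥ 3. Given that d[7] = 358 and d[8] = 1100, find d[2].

Rearranging, d[i-2] = (d[i] - 2 d[i-1]) / 3.
d[6] = (1100 - 2·358) / 3 = 384/3 = 128
d[5] = (358 - 2·128) / 3 = 102/3 = 34
d[4] = (128 - 2·34) / 3 = 60/3 = 20
d[3] = (34 - 2·20) / 3 = -6/3 = -2
d[2] = (20 - 2·(-2)) / 3 = 24/3 = 8

8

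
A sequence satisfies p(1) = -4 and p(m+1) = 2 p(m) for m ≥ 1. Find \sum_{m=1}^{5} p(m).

p(2) = 2*(-4) = -8
p(3) = 2*(-8) = -16
p(4) = 2*(-16) = -32
p(5) = 2*(-32) = -64
Sum = (-4) + (-8) + (-16) + (-32) + (-64) = -124

-124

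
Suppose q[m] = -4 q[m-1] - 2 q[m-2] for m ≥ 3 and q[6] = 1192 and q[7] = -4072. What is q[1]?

9

Rearranging, q[m-2] = (q[m] + 4 q[m-1]) / -2.
q[5] = (-4072 + 4·1192) / -2 = 696/-2 = -348
q[4] = (1192 + 4·(-348)) / -2 = -200/-2 = 100
q[3] = (-348 + 4·100) / -2 = 52/-2 = -26
q[2] = (100 + 4·(-26)) / -2 = -4/-2 = 2
q[1] = (-26 + 4·2) / -2 = -18/-2 = 9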